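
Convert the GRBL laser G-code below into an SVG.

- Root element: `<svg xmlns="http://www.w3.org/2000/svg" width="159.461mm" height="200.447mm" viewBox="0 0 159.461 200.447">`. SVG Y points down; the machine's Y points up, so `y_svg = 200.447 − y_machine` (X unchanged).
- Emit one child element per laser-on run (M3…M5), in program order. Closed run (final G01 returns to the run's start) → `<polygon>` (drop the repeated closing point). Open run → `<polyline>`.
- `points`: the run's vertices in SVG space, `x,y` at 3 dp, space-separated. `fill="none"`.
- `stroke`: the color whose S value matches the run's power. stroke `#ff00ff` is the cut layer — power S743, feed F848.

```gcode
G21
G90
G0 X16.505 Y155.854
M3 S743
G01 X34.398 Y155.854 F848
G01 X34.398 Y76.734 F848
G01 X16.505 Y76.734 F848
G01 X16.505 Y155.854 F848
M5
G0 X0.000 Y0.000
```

Machine Y-up, SVG Y-down with viewBox height 200.447, so y_svg = 200.447 − y_machine; X carries over. Every run uses S743, so all elements get stroke `#ff00ff` (cut).

Run 1: The run returns to its start, so emit a `<polygon>` with points (Y-flipped): 16.505,44.593 34.398,44.593 34.398,123.713 16.505,123.713.

<svg xmlns="http://www.w3.org/2000/svg" width="159.461mm" height="200.447mm" viewBox="0 0 159.461 200.447">
  <polygon points="16.505,44.593 34.398,44.593 34.398,123.713 16.505,123.713" fill="none" stroke="#ff00ff"/>
</svg>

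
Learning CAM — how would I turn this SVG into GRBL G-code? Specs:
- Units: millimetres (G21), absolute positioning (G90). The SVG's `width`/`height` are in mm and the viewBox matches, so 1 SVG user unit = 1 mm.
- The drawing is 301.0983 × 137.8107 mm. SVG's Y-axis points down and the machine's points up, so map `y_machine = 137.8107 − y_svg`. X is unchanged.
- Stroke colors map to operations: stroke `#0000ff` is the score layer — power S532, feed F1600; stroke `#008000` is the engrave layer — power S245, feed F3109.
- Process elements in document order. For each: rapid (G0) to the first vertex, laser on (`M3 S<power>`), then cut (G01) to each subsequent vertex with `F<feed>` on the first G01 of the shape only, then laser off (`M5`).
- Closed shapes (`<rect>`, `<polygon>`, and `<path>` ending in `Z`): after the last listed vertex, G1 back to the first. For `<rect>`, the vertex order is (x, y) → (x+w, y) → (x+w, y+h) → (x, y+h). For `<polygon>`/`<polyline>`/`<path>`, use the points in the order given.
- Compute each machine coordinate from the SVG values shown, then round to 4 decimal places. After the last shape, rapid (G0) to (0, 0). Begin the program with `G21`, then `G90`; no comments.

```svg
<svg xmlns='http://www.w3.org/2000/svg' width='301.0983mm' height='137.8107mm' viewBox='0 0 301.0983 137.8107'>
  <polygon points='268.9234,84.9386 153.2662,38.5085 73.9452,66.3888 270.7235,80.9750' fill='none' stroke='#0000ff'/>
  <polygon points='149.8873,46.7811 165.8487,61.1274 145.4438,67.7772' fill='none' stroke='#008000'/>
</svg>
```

G21
G90
G0 X268.9234 Y52.8721
M3 S532
G01 X153.2662 Y99.3022 F1600
G01 X73.9452 Y71.4219
G01 X270.7235 Y56.8357
G01 X268.9234 Y52.8721
M5
G0 X149.8873 Y91.0296
M3 S245
G01 X165.8487 Y76.6833 F3109
G01 X145.4438 Y70.0335
G01 X149.8873 Y91.0296
M5
G0 X0.0000 Y0.0000

Since the viewBox matches the mm dimensions, user units are millimetres directly. The only transform is the Y-flip y_m = 137.8107 − y_svg.

Shape 1 is a closed polygon drawn with `<polygon>`. Its stroke #0000ff means score at S532, F1600. After flipping Y the toolpath is (268.9234,52.8721) → (153.2662,99.3022) → (73.9452,71.4219) → (270.7235,56.8357) → (268.9234,52.8721), returning to the start.

Shape 2 is a regular polygon drawn with `<polygon>`. Its stroke #008000 means engrave at S245, F3109. After flipping Y the toolpath is (149.8873,91.0296) → (165.8487,76.6833) → (145.4438,70.0335) → (149.8873,91.0296), returning to the start.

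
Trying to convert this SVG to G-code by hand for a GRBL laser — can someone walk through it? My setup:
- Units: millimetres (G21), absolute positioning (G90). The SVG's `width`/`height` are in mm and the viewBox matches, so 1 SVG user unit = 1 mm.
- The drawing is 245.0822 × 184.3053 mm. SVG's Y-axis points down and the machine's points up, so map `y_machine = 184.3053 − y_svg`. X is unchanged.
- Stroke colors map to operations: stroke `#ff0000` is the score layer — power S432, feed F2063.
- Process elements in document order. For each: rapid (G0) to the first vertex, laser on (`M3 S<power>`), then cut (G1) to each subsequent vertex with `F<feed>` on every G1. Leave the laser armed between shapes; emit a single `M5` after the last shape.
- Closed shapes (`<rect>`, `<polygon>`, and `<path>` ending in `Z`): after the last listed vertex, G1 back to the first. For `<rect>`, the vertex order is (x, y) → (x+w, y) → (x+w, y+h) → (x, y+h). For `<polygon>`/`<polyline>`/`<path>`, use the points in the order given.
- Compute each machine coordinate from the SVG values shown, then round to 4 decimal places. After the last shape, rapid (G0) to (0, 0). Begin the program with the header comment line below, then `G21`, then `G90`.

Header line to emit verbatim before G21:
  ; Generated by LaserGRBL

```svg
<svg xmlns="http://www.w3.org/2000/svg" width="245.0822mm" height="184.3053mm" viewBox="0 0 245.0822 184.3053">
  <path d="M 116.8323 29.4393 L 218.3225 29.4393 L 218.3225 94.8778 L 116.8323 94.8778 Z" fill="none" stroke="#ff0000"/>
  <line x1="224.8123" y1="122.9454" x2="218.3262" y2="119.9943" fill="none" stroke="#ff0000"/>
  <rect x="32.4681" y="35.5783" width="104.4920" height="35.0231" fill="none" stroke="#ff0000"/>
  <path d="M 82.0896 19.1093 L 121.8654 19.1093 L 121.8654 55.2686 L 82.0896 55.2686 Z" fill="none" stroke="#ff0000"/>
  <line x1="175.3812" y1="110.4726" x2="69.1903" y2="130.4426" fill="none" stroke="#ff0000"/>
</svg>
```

1 u = 1 mm; y_m = 184.3053 − y.

[1] `<path>` rectangle, #ff0000→score S432 F2063: (116.8323,154.8660) → (218.3225,154.8660) → (218.3225,89.4275) → (116.8323,89.4275) → (116.8323,154.8660) (closed)

[2] `<line>` line segment, #ff0000→score S432 F2063: (224.8123,61.3599) → (218.3262,64.3110)

[3] `<rect>` rectangle, #ff0000→score S432 F2063: (32.4681,148.7270) → (136.9601,148.7270) → (136.9601,113.7039) → (32.4681,113.7039) → (32.4681,148.7270) (closed)

[4] `<path>` rectangle, #ff0000→score S432 F2063: (82.0896,165.1960) → (121.8654,165.1960) → (121.8654,129.0367) → (82.0896,129.0367) → (82.0896,165.1960) (closed)

[5] `<line>` line segment, #ff0000→score S432 F2063: (175.3812,73.8327) → (69.1903,53.8627)

; Generated by LaserGRBL
G21
G90
G0 X116.8323 Y154.8660
M3 S432
G1 X218.3225 Y154.8660 F2063
G1 X218.3225 Y89.4275 F2063
G1 X116.8323 Y89.4275 F2063
G1 X116.8323 Y154.8660 F2063
G0 X224.8123 Y61.3599
M3 S432
G1 X218.3262 Y64.3110 F2063
G0 X32.4681 Y148.7270
M3 S432
G1 X136.9601 Y148.7270 F2063
G1 X136.9601 Y113.7039 F2063
G1 X32.4681 Y113.7039 F2063
G1 X32.4681 Y148.7270 F2063
G0 X82.0896 Y165.1960
M3 S432
G1 X121.8654 Y165.1960 F2063
G1 X121.8654 Y129.0367 F2063
G1 X82.0896 Y129.0367 F2063
G1 X82.0896 Y165.1960 F2063
G0 X175.3812 Y73.8327
M3 S432
G1 X69.1903 Y53.8627 F2063
M5
G0 X0.0000 Y0.0000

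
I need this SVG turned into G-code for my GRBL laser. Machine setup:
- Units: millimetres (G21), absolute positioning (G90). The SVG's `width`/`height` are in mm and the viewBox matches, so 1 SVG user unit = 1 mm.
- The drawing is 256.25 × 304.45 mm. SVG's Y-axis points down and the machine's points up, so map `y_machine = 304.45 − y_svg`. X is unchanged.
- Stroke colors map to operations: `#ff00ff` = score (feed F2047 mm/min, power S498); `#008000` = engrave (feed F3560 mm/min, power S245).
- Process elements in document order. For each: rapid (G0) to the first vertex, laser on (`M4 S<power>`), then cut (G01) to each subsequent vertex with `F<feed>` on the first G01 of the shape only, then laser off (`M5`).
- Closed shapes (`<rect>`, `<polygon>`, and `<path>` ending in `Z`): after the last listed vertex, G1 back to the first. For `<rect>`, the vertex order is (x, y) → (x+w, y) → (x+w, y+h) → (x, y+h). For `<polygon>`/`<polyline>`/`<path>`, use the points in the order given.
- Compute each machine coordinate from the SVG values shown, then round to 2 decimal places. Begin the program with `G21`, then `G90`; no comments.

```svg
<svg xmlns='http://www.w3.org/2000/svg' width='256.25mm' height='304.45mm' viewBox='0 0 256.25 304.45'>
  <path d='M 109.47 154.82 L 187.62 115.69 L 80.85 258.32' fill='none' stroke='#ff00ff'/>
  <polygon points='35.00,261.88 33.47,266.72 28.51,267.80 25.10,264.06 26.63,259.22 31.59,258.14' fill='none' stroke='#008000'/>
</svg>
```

Since the viewBox matches the mm dimensions, user units are millimetres directly. The only transform is the Y-flip y_m = 304.45 − y_svg.

Shape 1 is a open polyline drawn with `<path>`. Its stroke #ff00ff means score at S498, F2047. After flipping Y the toolpath is (109.47,149.63) → (187.62,188.76) → (80.85,46.13).

Shape 2 is a regular polygon drawn with `<polygon>`. Its stroke #008000 means engrave at S245, F3560. After flipping Y the toolpath is (35.00,42.57) → (33.47,37.73) → (28.51,36.65) → (25.10,40.39) → (26.63,45.23) → (31.59,46.31) → (35.00,42.57), returning to the start.

G21
G90
G0 X109.47 Y149.63
M4 S498
G01 X187.62 Y188.76 F2047
G01 X80.85 Y46.13
M5
G0 X35.00 Y42.57
M4 S245
G01 X33.47 Y37.73 F3560
G01 X28.51 Y36.65
G01 X25.10 Y40.39
G01 X26.63 Y45.23
G01 X31.59 Y46.31
G01 X35.00 Y42.57
M5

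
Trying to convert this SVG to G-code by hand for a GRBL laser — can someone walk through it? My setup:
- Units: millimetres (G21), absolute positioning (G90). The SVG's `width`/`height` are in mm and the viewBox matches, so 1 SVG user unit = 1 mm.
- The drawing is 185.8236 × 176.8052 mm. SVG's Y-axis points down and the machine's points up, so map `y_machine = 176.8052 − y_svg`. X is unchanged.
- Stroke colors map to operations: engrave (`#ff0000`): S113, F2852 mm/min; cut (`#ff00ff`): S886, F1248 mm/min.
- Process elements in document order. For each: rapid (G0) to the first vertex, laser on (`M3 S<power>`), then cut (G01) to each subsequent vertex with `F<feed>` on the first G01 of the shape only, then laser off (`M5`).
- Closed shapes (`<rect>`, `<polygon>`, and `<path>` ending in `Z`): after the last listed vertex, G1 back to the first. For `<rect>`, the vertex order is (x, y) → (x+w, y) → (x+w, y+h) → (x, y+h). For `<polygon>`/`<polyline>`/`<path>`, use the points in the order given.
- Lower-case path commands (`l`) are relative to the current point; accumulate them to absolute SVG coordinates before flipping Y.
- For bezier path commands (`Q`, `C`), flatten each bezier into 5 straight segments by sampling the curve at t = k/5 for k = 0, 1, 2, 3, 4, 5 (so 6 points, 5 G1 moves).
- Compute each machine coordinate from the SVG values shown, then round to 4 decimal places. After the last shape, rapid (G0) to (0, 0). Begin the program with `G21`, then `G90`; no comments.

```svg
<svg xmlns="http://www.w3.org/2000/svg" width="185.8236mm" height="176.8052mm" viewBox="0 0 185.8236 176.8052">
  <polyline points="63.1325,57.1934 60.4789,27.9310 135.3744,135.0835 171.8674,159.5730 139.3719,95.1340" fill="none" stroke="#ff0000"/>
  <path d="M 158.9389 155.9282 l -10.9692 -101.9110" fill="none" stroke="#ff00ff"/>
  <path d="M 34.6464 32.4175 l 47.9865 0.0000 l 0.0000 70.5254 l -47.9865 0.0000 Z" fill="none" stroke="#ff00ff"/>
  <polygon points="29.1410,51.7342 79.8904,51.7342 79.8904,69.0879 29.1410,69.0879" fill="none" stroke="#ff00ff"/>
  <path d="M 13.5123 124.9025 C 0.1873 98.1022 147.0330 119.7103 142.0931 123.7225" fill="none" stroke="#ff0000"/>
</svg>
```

Since the viewBox matches the mm dimensions, user units are millimetres directly. The only transform is the Y-flip y_m = 176.8052 − y_svg.

Shape 1 is a open polyline drawn with `<polyline>`. Its stroke #ff0000 means engrave at S113, F2852. After flipping Y the toolpath is (63.1325,119.6118) → (60.4789,148.8742) → (135.3744,41.7217) → (171.8674,17.2322) → (139.3719,81.6712).

Shape 2 is a line segment drawn with `<path>`. Its stroke #ff00ff means cut at S886, F1248. After flipping Y the toolpath is (158.9389,20.8770) → (147.9697,122.7880).

Shape 3 is a rectangle drawn with `<path>`. Its stroke #ff00ff means cut at S886, F1248. After flipping Y the toolpath is (34.6464,144.3877) → (82.6329,144.3877) → (82.6329,73.8623) → (34.6464,73.8623) → (34.6464,144.3877), returning to the start.

Shape 4 is a rectangle drawn with `<polygon>`. Its stroke #ff00ff means cut at S886, F1248. After flipping Y the toolpath is (29.1410,125.0710) → (79.8904,125.0710) → (79.8904,107.7173) → (29.1410,107.7173) → (29.1410,125.0710), returning to the start.

Shape 5 is a cubic bezier drawn with `<path>`. Its stroke #ff0000 means engrave at S113, F2852. After flipping Y the toolpath is (13.5123,51.9027) → (22.2421,62.7019) → (54.4390,65.0513) → (95.1291,62.1191) → (129.3384,57.0735) → (142.0931,53.0827).

G21
G90
G0 X63.1325 Y119.6118
M3 S113
G01 X60.4789 Y148.8742 F2852
G01 X135.3744 Y41.7217
G01 X171.8674 Y17.2322
G01 X139.3719 Y81.6712
M5
G0 X158.9389 Y20.8770
M3 S886
G01 X147.9697 Y122.7880 F1248
M5
G0 X34.6464 Y144.3877
M3 S886
G01 X82.6329 Y144.3877 F1248
G01 X82.6329 Y73.8623
G01 X34.6464 Y73.8623
G01 X34.6464 Y144.3877
M5
G0 X29.1410 Y125.0710
M3 S886
G01 X79.8904 Y125.0710 F1248
G01 X79.8904 Y107.7173
G01 X29.1410 Y107.7173
G01 X29.1410 Y125.0710
M5
G0 X13.5123 Y51.9027
M3 S113
G01 X22.2421 Y62.7019 F2852
G01 X54.4390 Y65.0513
G01 X95.1291 Y62.1191
G01 X129.3384 Y57.0735
G01 X142.0931 Y53.0827
M5
G0 X0.0000 Y0.0000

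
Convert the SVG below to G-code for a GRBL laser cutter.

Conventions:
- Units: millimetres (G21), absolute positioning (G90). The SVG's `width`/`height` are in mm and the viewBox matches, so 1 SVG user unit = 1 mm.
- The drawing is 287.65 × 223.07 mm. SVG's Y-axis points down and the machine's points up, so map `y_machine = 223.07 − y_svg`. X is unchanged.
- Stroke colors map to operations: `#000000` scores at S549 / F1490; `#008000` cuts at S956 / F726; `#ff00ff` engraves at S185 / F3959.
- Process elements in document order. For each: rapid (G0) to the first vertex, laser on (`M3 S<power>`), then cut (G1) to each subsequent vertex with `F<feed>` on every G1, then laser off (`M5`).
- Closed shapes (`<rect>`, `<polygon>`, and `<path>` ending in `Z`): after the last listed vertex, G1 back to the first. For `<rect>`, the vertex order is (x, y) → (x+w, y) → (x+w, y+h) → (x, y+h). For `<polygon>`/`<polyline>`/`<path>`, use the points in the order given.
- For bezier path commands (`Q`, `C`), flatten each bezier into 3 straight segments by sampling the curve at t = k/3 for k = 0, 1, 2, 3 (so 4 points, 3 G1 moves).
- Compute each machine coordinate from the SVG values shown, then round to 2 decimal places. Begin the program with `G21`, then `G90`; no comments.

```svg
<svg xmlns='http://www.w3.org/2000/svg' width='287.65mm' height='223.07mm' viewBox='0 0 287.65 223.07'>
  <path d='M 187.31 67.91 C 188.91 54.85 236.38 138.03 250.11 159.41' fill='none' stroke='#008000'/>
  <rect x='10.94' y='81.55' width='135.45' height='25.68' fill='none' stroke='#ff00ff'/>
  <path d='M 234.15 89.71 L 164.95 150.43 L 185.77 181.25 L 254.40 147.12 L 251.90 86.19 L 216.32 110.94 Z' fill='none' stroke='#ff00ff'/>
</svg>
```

G21
G90
G0 X187.31 Y155.16
M3 S956
G1 X201.25 Y141.99 F726
G1 X228.08 Y99.79 F726
G1 X250.11 Y63.66 F726
M5
G0 X10.94 Y141.52
M3 S185
G1 X146.39 Y141.52 F3959
G1 X146.39 Y115.84 F3959
G1 X10.94 Y115.84 F3959
G1 X10.94 Y141.52 F3959
M5
G0 X234.15 Y133.36
M3 S185
G1 X164.95 Y72.64 F3959
G1 X185.77 Y41.82 F3959
G1 X254.40 Y75.95 F3959
G1 X251.90 Y136.88 F3959
G1 X216.32 Y112.13 F3959
G1 X234.15 Y133.36 F3959
M5

viewBox `0 0 287.65 223.07` with mm width/height → 1 unit = 1 mm. Flip: y_m = 223.07 − y_svg.

**Shape 1** — `<path>` cubic bezier, stroke `#008000` → cut (S956, F726). Control points (SVG): P0=(187.31,67.91), P1=(188.91,54.85), P2=(236.38,138.03), P3=(250.11,159.41); sampled at t=k/3. Machine vertices: (187.31,155.16) → (201.25,141.99) → (228.08,99.79) → (250.11,63.66). Open path.

**Shape 2** — `<rect>` rectangle, stroke `#ff00ff` → engrave (S185, F3959). Machine vertices: (10.94,141.52) → (146.39,141.52) → (146.39,115.84) → (10.94,115.84) → (10.94,141.52). Closed: final G1 returns to the first vertex.

**Shape 3** — `<path>` closed polygon, stroke `#ff00ff` → engrave (S185, F3959). Machine vertices: (234.15,133.36) → (164.95,72.64) → (185.77,41.82) → (254.40,75.95) → (251.90,136.88) → (216.32,112.13) → (234.15,133.36). Closed: final G1 returns to the first vertex.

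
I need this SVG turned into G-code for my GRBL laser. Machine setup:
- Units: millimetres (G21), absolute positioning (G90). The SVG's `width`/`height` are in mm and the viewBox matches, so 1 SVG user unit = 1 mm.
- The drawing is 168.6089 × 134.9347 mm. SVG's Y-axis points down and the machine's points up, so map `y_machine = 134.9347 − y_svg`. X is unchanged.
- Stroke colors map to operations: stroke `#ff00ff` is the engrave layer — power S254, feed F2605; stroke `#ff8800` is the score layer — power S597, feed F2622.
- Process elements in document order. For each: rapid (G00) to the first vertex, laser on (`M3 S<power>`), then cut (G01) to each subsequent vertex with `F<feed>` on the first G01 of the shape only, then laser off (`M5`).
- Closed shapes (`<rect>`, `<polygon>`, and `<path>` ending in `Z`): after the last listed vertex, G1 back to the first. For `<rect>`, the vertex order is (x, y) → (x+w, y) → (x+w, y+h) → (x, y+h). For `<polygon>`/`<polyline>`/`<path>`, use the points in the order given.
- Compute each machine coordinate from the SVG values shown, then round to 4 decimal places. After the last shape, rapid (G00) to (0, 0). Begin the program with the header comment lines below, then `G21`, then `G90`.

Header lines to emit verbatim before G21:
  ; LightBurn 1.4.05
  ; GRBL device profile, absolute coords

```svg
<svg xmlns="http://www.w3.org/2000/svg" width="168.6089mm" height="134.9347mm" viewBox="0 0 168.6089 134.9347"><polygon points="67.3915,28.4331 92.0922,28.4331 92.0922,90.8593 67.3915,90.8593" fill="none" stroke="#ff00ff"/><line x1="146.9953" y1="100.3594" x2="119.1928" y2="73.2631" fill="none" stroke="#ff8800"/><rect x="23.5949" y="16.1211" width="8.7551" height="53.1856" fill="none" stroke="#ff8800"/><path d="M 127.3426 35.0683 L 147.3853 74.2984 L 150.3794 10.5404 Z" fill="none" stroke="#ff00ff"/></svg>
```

; LightBurn 1.4.05
; GRBL device profile, absolute coords
G21
G90
G00 X67.3915 Y106.5016
M3 S254
G01 X92.0922 Y106.5016 F2605
G01 X92.0922 Y44.0754
G01 X67.3915 Y44.0754
G01 X67.3915 Y106.5016
M5
G00 X146.9953 Y34.5753
M3 S597
G01 X119.1928 Y61.6716 F2622
M5
G00 X23.5949 Y118.8136
M3 S597
G01 X32.3500 Y118.8136 F2622
G01 X32.3500 Y65.6280
G01 X23.5949 Y65.6280
G01 X23.5949 Y118.8136
M5
G00 X127.3426 Y99.8664
M3 S254
G01 X147.3853 Y60.6363 F2605
G01 X150.3794 Y124.3943
G01 X127.3426 Y99.8664
M5
G00 X0.0000 Y0.0000

viewBox `0 0 168.6089 134.9347` with mm width/height → 1 unit = 1 mm. Flip: y_m = 134.9347 − y_svg.

**Shape 1** — `<polygon>` rectangle, stroke `#ff00ff` → engrave (S254, F2605). Machine vertices: (67.3915,106.5016) → (92.0922,106.5016) → (92.0922,44.0754) → (67.3915,44.0754) → (67.3915,106.5016). Closed: final G1 returns to the first vertex.

**Shape 2** — `<line>` line segment, stroke `#ff8800` → score (S597, F2622). Machine vertices: (146.9953,34.5753) → (119.1928,61.6716). Open path.

**Shape 3** — `<rect>` rectangle, stroke `#ff8800` → score (S597, F2622). Machine vertices: (23.5949,118.8136) → (32.3500,118.8136) → (32.3500,65.6280) → (23.5949,65.6280) → (23.5949,118.8136). Closed: final G1 returns to the first vertex.

**Shape 4** — `<path>` closed polygon, stroke `#ff00ff` → engrave (S254, F2605). Machine vertices: (127.3426,99.8664) → (147.3853,60.6363) → (150.3794,124.3943) → (127.3426,99.8664). Closed: final G1 returns to the first vertex.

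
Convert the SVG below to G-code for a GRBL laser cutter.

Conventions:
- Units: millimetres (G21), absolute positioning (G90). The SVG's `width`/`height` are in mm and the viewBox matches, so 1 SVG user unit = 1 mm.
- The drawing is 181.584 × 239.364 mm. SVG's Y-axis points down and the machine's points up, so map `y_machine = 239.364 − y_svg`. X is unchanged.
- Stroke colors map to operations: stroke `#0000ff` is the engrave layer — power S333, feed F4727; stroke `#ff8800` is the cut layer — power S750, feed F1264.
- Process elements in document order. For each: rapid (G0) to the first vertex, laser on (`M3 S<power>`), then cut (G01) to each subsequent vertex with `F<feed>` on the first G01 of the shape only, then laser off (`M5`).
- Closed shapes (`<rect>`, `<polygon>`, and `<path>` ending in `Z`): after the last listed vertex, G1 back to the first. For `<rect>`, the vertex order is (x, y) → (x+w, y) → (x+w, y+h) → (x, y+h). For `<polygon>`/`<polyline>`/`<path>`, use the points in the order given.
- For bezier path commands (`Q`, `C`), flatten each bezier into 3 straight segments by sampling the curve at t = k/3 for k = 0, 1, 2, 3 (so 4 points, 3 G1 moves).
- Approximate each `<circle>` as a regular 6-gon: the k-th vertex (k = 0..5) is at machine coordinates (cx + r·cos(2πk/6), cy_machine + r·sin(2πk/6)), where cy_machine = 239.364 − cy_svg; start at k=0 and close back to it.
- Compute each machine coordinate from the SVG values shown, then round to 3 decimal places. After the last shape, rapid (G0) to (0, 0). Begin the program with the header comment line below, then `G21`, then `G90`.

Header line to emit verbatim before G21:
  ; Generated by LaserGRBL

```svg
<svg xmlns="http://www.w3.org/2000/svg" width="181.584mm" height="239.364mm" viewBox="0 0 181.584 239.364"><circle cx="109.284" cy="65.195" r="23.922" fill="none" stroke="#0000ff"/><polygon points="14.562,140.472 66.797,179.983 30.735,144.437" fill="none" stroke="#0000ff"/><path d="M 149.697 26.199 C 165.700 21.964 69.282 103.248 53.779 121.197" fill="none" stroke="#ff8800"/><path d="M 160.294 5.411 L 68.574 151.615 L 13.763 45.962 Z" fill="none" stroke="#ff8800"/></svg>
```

Since the viewBox matches the mm dimensions, user units are millimetres directly. The only transform is the Y-flip y_m = 239.364 − y_svg.

Shape 1 is a circle drawn with `<circle>`. Its stroke #0000ff means engrave at S333, F4727. After flipping Y the toolpath is (133.206,174.169) → (121.245,194.886) → (97.323,194.886) → (85.362,174.169) → (97.323,153.452) → (121.245,153.452) → (133.206,174.169), returning to the start.

Shape 2 is a closed polygon drawn with `<polygon>`. Its stroke #0000ff means engrave at S333, F4727. After flipping Y the toolpath is (14.562,98.892) → (66.797,59.381) → (30.735,94.927) → (14.562,98.892), returning to the start.

Shape 3 is a cubic bezier drawn with `<path>`. Its stroke #ff8800 means cut at S750, F1264. After flipping Y the toolpath is (149.697,213.165) → (135.387,194.407) → (89.093,151.715) → (53.779,118.167).

Shape 4 is a closed polygon drawn with `<path>`. Its stroke #ff8800 means cut at S750, F1264. After flipping Y the toolpath is (160.294,233.953) → (68.574,87.749) → (13.763,193.402) → (160.294,233.953), returning to the start.

; Generated by LaserGRBL
G21
G90
G0 X133.206 Y174.169
M3 S333
G01 X121.245 Y194.886 F4727
G01 X97.323 Y194.886
G01 X85.362 Y174.169
G01 X97.323 Y153.452
G01 X121.245 Y153.452
G01 X133.206 Y174.169
M5
G0 X14.562 Y98.892
M3 S333
G01 X66.797 Y59.381 F4727
G01 X30.735 Y94.927
G01 X14.562 Y98.892
M5
G0 X149.697 Y213.165
M3 S750
G01 X135.387 Y194.407 F1264
G01 X89.093 Y151.715
G01 X53.779 Y118.167
M5
G0 X160.294 Y233.953
M3 S750
G01 X68.574 Y87.749 F1264
G01 X13.763 Y193.402
G01 X160.294 Y233.953
M5
G0 X0.000 Y0.000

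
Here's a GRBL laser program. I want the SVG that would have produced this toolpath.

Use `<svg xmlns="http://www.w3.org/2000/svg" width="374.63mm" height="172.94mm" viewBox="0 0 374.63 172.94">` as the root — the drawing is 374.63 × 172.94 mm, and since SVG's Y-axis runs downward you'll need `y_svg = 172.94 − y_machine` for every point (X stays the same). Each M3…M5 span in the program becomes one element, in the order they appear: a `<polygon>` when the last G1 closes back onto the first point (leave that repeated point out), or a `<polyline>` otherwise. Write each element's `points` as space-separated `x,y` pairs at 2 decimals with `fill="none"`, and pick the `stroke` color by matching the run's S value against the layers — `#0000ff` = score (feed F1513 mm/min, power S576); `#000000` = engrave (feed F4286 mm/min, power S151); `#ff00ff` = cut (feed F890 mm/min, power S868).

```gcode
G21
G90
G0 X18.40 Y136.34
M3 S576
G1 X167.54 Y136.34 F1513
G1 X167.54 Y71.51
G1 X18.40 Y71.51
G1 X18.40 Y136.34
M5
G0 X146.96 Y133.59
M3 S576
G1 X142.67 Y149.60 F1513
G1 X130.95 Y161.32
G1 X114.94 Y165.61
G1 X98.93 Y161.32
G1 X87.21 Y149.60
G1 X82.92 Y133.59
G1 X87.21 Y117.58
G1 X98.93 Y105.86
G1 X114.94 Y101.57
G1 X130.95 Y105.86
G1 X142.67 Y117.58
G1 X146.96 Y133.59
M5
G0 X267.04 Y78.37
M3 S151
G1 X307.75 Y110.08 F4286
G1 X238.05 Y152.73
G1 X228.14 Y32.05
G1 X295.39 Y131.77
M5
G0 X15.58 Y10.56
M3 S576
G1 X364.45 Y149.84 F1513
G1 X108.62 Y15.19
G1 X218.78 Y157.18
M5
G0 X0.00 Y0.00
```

<svg xmlns="http://www.w3.org/2000/svg" width="374.63mm" height="172.94mm" viewBox="0 0 374.63 172.94">
  <polygon points="18.40,36.60 167.54,36.60 167.54,101.43 18.40,101.43" fill="none" stroke="#0000ff"/>
  <polygon points="146.96,39.35 142.67,23.34 130.95,11.62 114.94,7.33 98.93,11.62 87.21,23.34 82.92,39.35 87.21,55.36 98.93,67.08 114.94,71.37 130.95,67.08 142.67,55.36" fill="none" stroke="#0000ff"/>
  <polyline points="267.04,94.57 307.75,62.86 238.05,20.21 228.14,140.89 295.39,41.17" fill="none" stroke="#000000"/>
  <polyline points="15.58,162.38 364.45,23.10 108.62,157.75 218.78,15.76" fill="none" stroke="#0000ff"/>
</svg>

Each laser-on run becomes one SVG element. Flip Y back into SVG space with y_svg = 172.94 − y_machine.

Run 1: the run's S576 means `#0000ff` (score). The run returns to its start, so emit a `<polygon>` with points (Y-flipped): 18.40,36.60 167.54,36.60 167.54,101.43 18.40,101.43.

Run 2: S576 ⇒ score layer `#0000ff`. The run returns to its start, so emit a `<polygon>` with points (Y-flipped): 146.96,39.35 142.67,23.34 130.95,11.62 114.94,7.33 98.93,11.62 87.21,23.34 82.92,39.35 87.21,55.36 98.93,67.08 114.94,71.37 130.95,67.08 142.67,55.36.

Run 3: the run's S151 means `#000000` (engrave). The run is open, so emit a `<polyline>` with points (Y-flipped): 267.04,94.57 307.75,62.86 238.05,20.21 228.14,140.89 295.39,41.17.

Run 4: S576 ⇒ score layer `#0000ff`. The run is open, so emit a `<polyline>` with points (Y-flipped): 15.58,162.38 364.45,23.10 108.62,157.75 218.78,15.76.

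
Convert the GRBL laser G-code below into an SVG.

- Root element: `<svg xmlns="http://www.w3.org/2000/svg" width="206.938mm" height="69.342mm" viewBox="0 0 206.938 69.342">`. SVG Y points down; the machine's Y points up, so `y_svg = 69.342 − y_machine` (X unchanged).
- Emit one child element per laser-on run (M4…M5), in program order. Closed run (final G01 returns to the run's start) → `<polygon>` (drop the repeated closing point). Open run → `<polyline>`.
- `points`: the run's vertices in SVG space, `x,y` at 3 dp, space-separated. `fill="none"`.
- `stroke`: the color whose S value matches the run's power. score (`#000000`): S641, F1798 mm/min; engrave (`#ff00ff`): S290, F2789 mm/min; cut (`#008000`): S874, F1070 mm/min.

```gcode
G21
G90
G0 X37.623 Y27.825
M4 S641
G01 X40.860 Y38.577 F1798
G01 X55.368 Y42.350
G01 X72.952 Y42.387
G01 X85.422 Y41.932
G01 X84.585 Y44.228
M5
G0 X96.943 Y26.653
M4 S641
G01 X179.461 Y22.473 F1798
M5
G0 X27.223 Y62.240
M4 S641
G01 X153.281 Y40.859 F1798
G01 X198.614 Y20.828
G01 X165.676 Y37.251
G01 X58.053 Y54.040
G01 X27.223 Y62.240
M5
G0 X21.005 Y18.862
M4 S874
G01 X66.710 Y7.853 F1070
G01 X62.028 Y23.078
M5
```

Each laser-on run becomes one SVG element. Flip Y back into SVG space with y_svg = 69.342 − y_machine.

Run 1: power S641 maps to stroke `#000000` (score). The run is open, so emit a `<polyline>` with points (Y-flipped): 37.623,41.517 40.860,30.765 55.368,26.992 72.952,26.955 85.422,27.410 84.585,25.114.

Run 2: power S641 maps to stroke `#000000` (score). The run is open, so emit a `<polyline>` with points (Y-flipped): 96.943,42.689 179.461,46.869.

Run 3: S641 ⇒ score layer `#000000`. The run returns to its start, so emit a `<polygon>` with points (Y-flipped): 27.223,7.102 153.281,28.483 198.614,48.514 165.676,32.091 58.053,15.302.

Run 4: S874 ⇒ cut layer `#008000`. The run is open, so emit a `<polyline>` with points (Y-flipped): 21.005,50.480 66.710,61.489 62.028,46.264.

<svg xmlns="http://www.w3.org/2000/svg" width="206.938mm" height="69.342mm" viewBox="0 0 206.938 69.342">
  <polyline points="37.623,41.517 40.860,30.765 55.368,26.992 72.952,26.955 85.422,27.410 84.585,25.114" fill="none" stroke="#000000"/>
  <polyline points="96.943,42.689 179.461,46.869" fill="none" stroke="#000000"/>
  <polygon points="27.223,7.102 153.281,28.483 198.614,48.514 165.676,32.091 58.053,15.302" fill="none" stroke="#000000"/>
  <polyline points="21.005,50.480 66.710,61.489 62.028,46.264" fill="none" stroke="#008000"/>
</svg>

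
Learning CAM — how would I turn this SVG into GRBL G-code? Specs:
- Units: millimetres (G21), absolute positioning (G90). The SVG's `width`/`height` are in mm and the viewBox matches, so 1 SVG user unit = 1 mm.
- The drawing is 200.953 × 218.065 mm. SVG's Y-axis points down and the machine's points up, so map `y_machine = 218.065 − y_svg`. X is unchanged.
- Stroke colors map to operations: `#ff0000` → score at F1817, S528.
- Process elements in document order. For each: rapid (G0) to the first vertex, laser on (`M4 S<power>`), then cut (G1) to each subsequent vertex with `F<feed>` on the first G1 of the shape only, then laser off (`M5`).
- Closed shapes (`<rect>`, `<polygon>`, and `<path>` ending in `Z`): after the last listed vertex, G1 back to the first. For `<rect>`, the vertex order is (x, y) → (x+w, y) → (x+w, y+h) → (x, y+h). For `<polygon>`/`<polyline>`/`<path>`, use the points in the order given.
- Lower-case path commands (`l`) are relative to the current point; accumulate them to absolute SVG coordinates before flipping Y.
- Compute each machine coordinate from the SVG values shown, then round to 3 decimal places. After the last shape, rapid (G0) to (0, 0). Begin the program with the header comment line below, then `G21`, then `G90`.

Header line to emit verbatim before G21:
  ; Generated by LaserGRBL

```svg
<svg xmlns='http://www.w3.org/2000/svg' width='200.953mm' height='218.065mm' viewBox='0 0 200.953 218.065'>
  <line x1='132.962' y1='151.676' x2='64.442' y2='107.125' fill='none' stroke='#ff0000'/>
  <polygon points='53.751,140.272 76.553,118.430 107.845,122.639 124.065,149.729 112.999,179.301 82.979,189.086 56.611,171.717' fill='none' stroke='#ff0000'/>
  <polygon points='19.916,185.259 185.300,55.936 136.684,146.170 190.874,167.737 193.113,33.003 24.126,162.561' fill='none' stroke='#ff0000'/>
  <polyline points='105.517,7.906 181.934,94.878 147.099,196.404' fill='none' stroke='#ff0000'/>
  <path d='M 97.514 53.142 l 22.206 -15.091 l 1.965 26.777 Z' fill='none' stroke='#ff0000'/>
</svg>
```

1 u = 1 mm; y_m = 218.065 − y.

[1] `<line>` line segment, #ff0000→score S528 F1817: (132.962,66.389) → (64.442,110.940)

[2] `<polygon>` regular polygon, #ff0000→score S528 F1817: (53.751,77.793) → (76.553,99.635) → (107.845,95.426) → (124.065,68.336) → (112.999,38.764) → (82.979,28.979) → (56.611,46.348) → (53.751,77.793) (closed)

[3] `<polygon>` closed polygon, #ff0000→score S528 F1817: (19.916,32.806) → (185.300,162.129) → (136.684,71.895) → (190.874,50.328) → (193.113,185.062) → (24.126,55.504) → (19.916,32.806) (closed)

[4] `<polyline>` open polyline, #ff0000→score S528 F1817: (105.517,210.159) → (181.934,123.187) → (147.099,21.661)

[5] `<path>` regular polygon, #ff0000→score S528 F1817: (97.514,164.923) → (119.720,180.014) → (121.685,153.237) → (97.514,164.923) (closed)

; Generated by LaserGRBL
G21
G90
G0 X132.962 Y66.389
M4 S528
G1 X64.442 Y110.940 F1817
M5
G0 X53.751 Y77.793
M4 S528
G1 X76.553 Y99.635 F1817
G1 X107.845 Y95.426
G1 X124.065 Y68.336
G1 X112.999 Y38.764
G1 X82.979 Y28.979
G1 X56.611 Y46.348
G1 X53.751 Y77.793
M5
G0 X19.916 Y32.806
M4 S528
G1 X185.300 Y162.129 F1817
G1 X136.684 Y71.895
G1 X190.874 Y50.328
G1 X193.113 Y185.062
G1 X24.126 Y55.504
G1 X19.916 Y32.806
M5
G0 X105.517 Y210.159
M4 S528
G1 X181.934 Y123.187 F1817
G1 X147.099 Y21.661
M5
G0 X97.514 Y164.923
M4 S528
G1 X119.720 Y180.014 F1817
G1 X121.685 Y153.237
G1 X97.514 Y164.923
M5
G0 X0.000 Y0.000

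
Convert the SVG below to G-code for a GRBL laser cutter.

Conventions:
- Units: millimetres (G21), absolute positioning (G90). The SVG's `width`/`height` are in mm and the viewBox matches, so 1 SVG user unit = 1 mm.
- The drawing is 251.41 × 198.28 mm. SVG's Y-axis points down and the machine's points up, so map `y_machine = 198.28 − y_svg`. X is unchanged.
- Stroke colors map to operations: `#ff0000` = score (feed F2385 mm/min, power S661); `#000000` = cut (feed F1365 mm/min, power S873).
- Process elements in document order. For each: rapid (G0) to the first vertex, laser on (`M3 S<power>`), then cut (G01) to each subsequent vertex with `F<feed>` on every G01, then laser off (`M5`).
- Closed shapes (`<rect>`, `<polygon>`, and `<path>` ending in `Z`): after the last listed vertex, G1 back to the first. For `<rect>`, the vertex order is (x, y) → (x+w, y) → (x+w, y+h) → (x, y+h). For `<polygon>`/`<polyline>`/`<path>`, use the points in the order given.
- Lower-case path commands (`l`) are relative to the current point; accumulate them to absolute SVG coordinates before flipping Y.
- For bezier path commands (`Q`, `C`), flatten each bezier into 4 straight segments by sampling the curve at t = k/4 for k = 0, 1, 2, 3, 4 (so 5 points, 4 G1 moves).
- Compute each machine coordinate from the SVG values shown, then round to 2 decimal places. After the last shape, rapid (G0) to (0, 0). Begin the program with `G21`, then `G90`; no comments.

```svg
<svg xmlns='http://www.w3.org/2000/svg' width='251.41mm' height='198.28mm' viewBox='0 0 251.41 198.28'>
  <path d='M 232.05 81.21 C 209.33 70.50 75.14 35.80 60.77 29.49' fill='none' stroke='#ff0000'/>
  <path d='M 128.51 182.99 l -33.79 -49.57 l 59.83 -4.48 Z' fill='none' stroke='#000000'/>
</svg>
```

Since the viewBox matches the mm dimensions, user units are millimetres directly. The only transform is the Y-flip y_m = 198.28 − y_svg.

Shape 1 is a cubic bezier drawn with `<path>`. Its stroke #ff0000 means score at S661, F2385. After flipping Y the toolpath is (232.05,117.07) → (197.72,128.78) → (143.28,144.58) → (90.40,159.55) → (60.77,168.79).

Shape 2 is a regular polygon drawn with `<path>`. Its stroke #000000 means cut at S873, F1365. After flipping Y the toolpath is (128.51,15.29) → (94.72,64.86) → (154.55,69.34) → (128.51,15.29), returning to the start.

G21
G90
G0 X232.05 Y117.07
M3 S661
G01 X197.72 Y128.78 F2385
G01 X143.28 Y144.58 F2385
G01 X90.40 Y159.55 F2385
G01 X60.77 Y168.79 F2385
M5
G0 X128.51 Y15.29
M3 S873
G01 X94.72 Y64.86 F1365
G01 X154.55 Y69.34 F1365
G01 X128.51 Y15.29 F1365
M5
G0 X0.00 Y0.00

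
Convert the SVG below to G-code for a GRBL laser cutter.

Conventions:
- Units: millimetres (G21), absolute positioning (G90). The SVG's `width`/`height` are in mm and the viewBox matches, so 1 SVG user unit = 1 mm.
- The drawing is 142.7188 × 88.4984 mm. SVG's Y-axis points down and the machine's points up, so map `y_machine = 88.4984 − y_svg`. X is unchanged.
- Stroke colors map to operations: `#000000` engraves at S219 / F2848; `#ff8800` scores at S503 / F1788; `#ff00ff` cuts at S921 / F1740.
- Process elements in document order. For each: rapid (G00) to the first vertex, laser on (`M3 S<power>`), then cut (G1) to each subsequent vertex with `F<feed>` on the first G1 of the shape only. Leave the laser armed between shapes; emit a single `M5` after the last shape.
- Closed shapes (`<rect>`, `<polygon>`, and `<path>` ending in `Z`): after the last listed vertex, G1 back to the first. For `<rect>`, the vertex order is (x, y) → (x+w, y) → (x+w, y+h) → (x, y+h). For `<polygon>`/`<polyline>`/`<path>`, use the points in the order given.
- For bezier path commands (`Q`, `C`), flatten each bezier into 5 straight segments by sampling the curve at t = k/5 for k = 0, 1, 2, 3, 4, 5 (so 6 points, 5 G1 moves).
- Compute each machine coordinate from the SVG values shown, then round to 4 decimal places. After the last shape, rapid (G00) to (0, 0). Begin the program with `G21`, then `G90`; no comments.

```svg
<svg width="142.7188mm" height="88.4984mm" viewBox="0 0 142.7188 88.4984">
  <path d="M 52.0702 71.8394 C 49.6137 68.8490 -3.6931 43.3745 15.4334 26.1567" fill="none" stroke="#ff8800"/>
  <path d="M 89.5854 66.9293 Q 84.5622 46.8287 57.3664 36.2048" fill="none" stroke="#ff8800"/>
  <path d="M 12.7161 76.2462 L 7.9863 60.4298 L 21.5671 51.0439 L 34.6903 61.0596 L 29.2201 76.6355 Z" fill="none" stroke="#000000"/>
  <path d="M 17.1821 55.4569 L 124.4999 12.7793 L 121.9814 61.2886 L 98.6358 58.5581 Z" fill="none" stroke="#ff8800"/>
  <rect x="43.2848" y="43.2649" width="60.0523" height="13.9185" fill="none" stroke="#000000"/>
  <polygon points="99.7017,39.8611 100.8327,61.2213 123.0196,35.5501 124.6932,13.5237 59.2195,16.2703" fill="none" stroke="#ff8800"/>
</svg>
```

G21
G90
G00 X52.0702 Y16.6590
M3 S503
G1 X45.4805 Y20.9054 F1788
G1 X32.6044 Y29.0724
G1 X19.3594 Y39.6845
G1 X11.6632 Y51.2661
G1 X15.4334 Y62.3417
G00 X89.5854 Y21.5691
M3 S503
G1 X86.6892 Y29.2303 F1788
G1 X82.0192 Y36.1333
G1 X75.5754 Y42.2782
G1 X67.3578 Y47.6650
G1 X57.3664 Y52.2936
G00 X12.7161 Y12.2522
M3 S219
G1 X7.9863 Y28.0686 F2848
G1 X21.5671 Y37.4545
G1 X34.6903 Y27.4388
G1 X29.2201 Y11.8629
G1 X12.7161 Y12.2522
G00 X17.1821 Y33.0415
M3 S503
G1 X124.4999 Y75.7191 F1788
G1 X121.9814 Y27.2098
G1 X98.6358 Y29.9403
G1 X17.1821 Y33.0415
G00 X43.2848 Y45.2335
M3 S219
G1 X103.3371 Y45.2335 F2848
G1 X103.3371 Y31.3150
G1 X43.2848 Y31.3150
G1 X43.2848 Y45.2335
G00 X99.7017 Y48.6373
M3 S503
G1 X100.8327 Y27.2771 F1788
G1 X123.0196 Y52.9483
G1 X124.6932 Y74.9747
G1 X59.2195 Y72.2281
G1 X99.7017 Y48.6373
M5
G00 X0.0000 Y0.0000

Since the viewBox matches the mm dimensions, user units are millimetres directly. The only transform is the Y-flip y_m = 88.4984 − y_svg.

Shape 1 is a cubic bezier drawn with `<path>`. Its stroke #ff8800 means score at S503, F1788. After flipping Y the toolpath is (52.0702,16.6590) → (45.4805,20.9054) → (32.6044,29.0724) → (19.3594,39.6845) → (11.6632,51.2661) → (15.4334,62.3417).

Shape 2 is a quadratic bezier drawn with `<path>`. Its stroke #ff8800 means score at S503, F1788. After flipping Y the toolpath is (89.5854,21.5691) → (86.6892,29.2303) → (82.0192,36.1333) → (75.5754,42.2782) → (67.3578,47.6650) → (57.3664,52.2936).

Shape 3 is a regular polygon drawn with `<path>`. Its stroke #000000 means engrave at S219, F2848. After flipping Y the toolpath is (12.7161,12.2522) → (7.9863,28.0686) → (21.5671,37.4545) → (34.6903,27.4388) → (29.2201,11.8629) → (12.7161,12.2522), returning to the start.

Shape 4 is a closed polygon drawn with `<path>`. Its stroke #ff8800 means score at S503, F1788. After flipping Y the toolpath is (17.1821,33.0415) → (124.4999,75.7191) → (121.9814,27.2098) → (98.6358,29.9403) → (17.1821,33.0415), returning to the start.

Shape 5 is a rectangle drawn with `<rect>`. Its stroke #000000 means engrave at S219, F2848. After flipping Y the toolpath is (43.2848,45.2335) → (103.3371,45.2335) → (103.3371,31.3150) → (43.2848,31.3150) → (43.2848,45.2335), returning to the start.

Shape 6 is a closed polygon drawn with `<polygon>`. Its stroke #ff8800 means score at S503, F1788. After flipping Y the toolpath is (99.7017,48.6373) → (100.8327,27.2771) → (123.0196,52.9483) → (124.6932,74.9747) → (59.2195,72.2281) → (99.7017,48.6373), returning to the start.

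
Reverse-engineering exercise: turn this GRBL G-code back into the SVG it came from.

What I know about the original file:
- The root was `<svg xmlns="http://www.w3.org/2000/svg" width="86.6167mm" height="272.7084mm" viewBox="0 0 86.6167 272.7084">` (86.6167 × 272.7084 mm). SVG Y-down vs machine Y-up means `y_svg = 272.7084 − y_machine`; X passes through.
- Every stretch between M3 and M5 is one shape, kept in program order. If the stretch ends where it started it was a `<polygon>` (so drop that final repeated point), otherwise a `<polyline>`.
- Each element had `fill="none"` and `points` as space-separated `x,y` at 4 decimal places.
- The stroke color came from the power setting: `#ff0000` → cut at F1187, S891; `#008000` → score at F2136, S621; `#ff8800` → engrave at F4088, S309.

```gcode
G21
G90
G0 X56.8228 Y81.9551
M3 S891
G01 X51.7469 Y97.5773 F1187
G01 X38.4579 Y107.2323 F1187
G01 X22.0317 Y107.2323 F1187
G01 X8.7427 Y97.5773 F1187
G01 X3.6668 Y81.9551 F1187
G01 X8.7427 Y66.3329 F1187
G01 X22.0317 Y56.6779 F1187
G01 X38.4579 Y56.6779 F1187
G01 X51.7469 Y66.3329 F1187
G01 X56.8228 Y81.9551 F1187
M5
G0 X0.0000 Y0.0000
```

<svg xmlns="http://www.w3.org/2000/svg" width="86.6167mm" height="272.7084mm" viewBox="0 0 86.6167 272.7084">
  <polygon points="56.8228,190.7533 51.7469,175.1311 38.4579,165.4761 22.0317,165.4761 8.7427,175.1311 3.6668,190.7533 8.7427,206.3755 22.0317,216.0305 38.4579,216.0305 51.7469,206.3755" fill="none" stroke="#ff0000"/>
</svg>

y_svg = 272.7084 − y_m. Every run uses S891, so all elements get stroke `#ff0000` (cut).

[1] closed run; points: 56.8228,190.7533 51.7469,175.1311 38.4579,165.4761 22.0317,165.4761 8.7427,175.1311 3.6668,190.7533 8.7427,206.3755 22.0317,216.0305 38.4579,216.0305 51.7469,206.3755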